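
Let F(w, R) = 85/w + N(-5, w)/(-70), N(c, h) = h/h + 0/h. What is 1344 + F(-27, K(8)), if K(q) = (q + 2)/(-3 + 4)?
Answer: 2534183/1890 ≈ 1340.8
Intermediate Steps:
N(c, h) = 1 (N(c, h) = 1 + 0 = 1)
K(q) = 2 + q (K(q) = (2 + q)/1 = (2 + q)*1 = 2 + q)
F(w, R) = -1/70 + 85/w (F(w, R) = 85/w + 1/(-70) = 85/w + 1*(-1/70) = 85/w - 1/70 = -1/70 + 85/w)
1344 + F(-27, K(8)) = 1344 + (1/70)*(5950 - 1*(-27))/(-27) = 1344 + (1/70)*(-1/27)*(5950 + 27) = 1344 + (1/70)*(-1/27)*5977 = 1344 - 5977/1890 = 2534183/1890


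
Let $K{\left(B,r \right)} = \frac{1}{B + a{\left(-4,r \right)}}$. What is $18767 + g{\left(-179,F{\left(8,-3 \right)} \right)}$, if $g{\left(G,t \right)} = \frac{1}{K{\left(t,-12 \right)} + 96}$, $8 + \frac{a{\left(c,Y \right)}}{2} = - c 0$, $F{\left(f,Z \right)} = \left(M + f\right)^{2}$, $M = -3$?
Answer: $\frac{16233464}{865} \approx 18767.0$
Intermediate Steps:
$F{\left(f,Z \right)} = \left(-3 + f\right)^{2}$
$a{\left(c,Y \right)} = -16$ ($a{\left(c,Y \right)} = -16 + 2 - c 0 = -16 + 2 \cdot 0 = -16 + 0 = -16$)
$K{\left(B,r \right)} = \frac{1}{-16 + B}$ ($K{\left(B,r \right)} = \frac{1}{B - 16} = \frac{1}{-16 + B}$)
$g{\left(G,t \right)} = \frac{1}{96 + \frac{1}{-16 + t}}$ ($g{\left(G,t \right)} = \frac{1}{\frac{1}{-16 + t} + 96} = \frac{1}{96 + \frac{1}{-16 + t}}$)
$18767 + g{\left(-179,F{\left(8,-3 \right)} \right)} = 18767 + \frac{-16 + \left(-3 + 8\right)^{2}}{-1535 + 96 \left(-3 + 8\right)^{2}} = 18767 + \frac{-16 + 5^{2}}{-1535 + 96 \cdot 5^{2}} = 18767 + \frac{-16 + 25}{-1535 + 96 \cdot 25} = 18767 + \frac{1}{-1535 + 2400} \cdot 9 = 18767 + \frac{1}{865} \cdot 9 = 18767 + \frac{9}{865} = \frac{16233464}{865}$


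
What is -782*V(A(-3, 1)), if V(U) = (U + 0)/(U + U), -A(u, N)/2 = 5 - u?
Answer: -391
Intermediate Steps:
A(u, N) = -10 + 2*u (A(u, N) = -2*(5 - u) = -10 + 2*u)
V(U) = ½ (V(U) = U/((2*U)) = U*(1/(2*U)) = ½)
-782*V(A(-3, 1)) = -782*½ = -391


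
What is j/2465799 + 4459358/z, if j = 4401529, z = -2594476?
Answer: 211890428381/3198728163162 ≈ 0.066242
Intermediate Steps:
j/2465799 + 4459358/z = 4401529/2465799 + 4459358/(-2594476) = 4401529*(1/2465799) + 4459358*(-1/2594476) = 4401529/2465799 - 2229679/1297238 = 211890428381/3198728163162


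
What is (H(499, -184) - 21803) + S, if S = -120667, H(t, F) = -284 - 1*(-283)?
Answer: -142471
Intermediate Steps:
H(t, F) = -1 (H(t, F) = -284 + 283 = -1)
(H(499, -184) - 21803) + S = (-1 - 21803) - 120667 = -21804 - 120667 = -142471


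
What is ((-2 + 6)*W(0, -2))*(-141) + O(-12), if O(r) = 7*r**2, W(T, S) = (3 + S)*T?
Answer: 1008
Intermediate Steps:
W(T, S) = T*(3 + S)
((-2 + 6)*W(0, -2))*(-141) + O(-12) = ((-2 + 6)*(0*(3 - 2)))*(-141) + 7*(-12)**2 = (4*(0*1))*(-141) + 7*144 = (4*0)*(-141) + 1008 = 0*(-141) + 1008 = 0 + 1008 = 1008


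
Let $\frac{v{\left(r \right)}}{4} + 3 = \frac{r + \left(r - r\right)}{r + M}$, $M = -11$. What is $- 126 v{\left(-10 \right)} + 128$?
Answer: $1400$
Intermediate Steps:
$v{\left(r \right)} = -12 + \frac{4 r}{-11 + r}$ ($v{\left(r \right)} = -12 + 4 \frac{r + \left(r - r\right)}{r - 11} = -12 + 4 \frac{r + 0}{-11 + r} = -12 + 4 \frac{r}{-11 + r} = -12 + \frac{4 r}{-11 + r}$)
$- 126 v{\left(-10 \right)} + 128 = - 126 \frac{4 \left(33 - -20\right)}{-11 - 10} + 128 = - 126 \frac{4 \left(33 + 20\right)}{-21} + 128 = - 126 \cdot 4 \left(- \frac{1}{21}\right) 53 + 128 = \left(-126\right) \left(- \frac{212}{21}\right) + 128 = 1272 + 128 = 1400$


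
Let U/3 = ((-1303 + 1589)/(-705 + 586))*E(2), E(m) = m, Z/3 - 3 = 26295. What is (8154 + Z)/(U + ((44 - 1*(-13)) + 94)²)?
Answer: 10358712/2711603 ≈ 3.8201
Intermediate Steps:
Z = 78894 (Z = 9 + 3*26295 = 9 + 78885 = 78894)
U = -1716/119 (U = 3*(((-1303 + 1589)/(-705 + 586))*2) = 3*((286/(-119))*2) = 3*((286*(-1/119))*2) = 3*(-286/119*2) = 3*(-572/119) = -1716/119 ≈ -14.420)
(8154 + Z)/(U + ((44 - 1*(-13)) + 94)²) = (8154 + 78894)/(-1716/119 + ((44 - 1*(-13)) + 94)²) = 87048/(-1716/119 + ((44 + 13) + 94)²) = 87048/(-1716/119 + (57 + 94)²) = 87048/(-1716/119 + 151²) = 87048/(-1716/119 + 22801) = 87048/(2711603/119) = 87048*(119/2711603) = 10358712/2711603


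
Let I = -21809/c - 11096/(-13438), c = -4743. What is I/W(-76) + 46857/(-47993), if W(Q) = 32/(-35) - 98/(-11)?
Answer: -1402439914146907/4707651219844518 ≈ -0.29791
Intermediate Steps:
W(Q) = 3078/385 (W(Q) = 32*(-1/35) - 98*(-1/11) = -32/35 + 98/11 = 3078/385)
I = 172848835/31868217 (I = -21809/(-4743) - 11096/(-13438) = -21809*(-1/4743) - 11096*(-1/13438) = 21809/4743 + 5548/6719 = 172848835/31868217 ≈ 5.4239)
I/W(-76) + 46857/(-47993) = 172848835/(31868217*(3078/385)) + 46857/(-47993) = (172848835/31868217)*(385/3078) + 46857*(-1/47993) = 66546801475/98090371926 - 46857/47993 = -1402439914146907/4707651219844518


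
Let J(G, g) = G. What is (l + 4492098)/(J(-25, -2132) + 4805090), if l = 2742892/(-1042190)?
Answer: 2340808435864/2503895346175 ≈ 0.93487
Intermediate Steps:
l = -1371446/521095 (l = 2742892*(-1/1042190) = -1371446/521095 ≈ -2.6319)
(l + 4492098)/(J(-25, -2132) + 4805090) = (-1371446/521095 + 4492098)/(-25 + 4805090) = (2340808435864/521095)/4805065 = (2340808435864/521095)*(1/4805065) = 2340808435864/2503895346175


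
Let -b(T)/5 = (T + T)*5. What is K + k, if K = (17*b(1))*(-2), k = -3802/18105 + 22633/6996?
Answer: 71903185891/42220860 ≈ 1703.0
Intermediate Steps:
b(T) = -50*T (b(T) = -5*(T + T)*5 = -5*2*T*5 = -50*T)
k = 127723891/42220860 (k = -3802*1/18105 + 22633*(1/6996) = -3802/18105 + 22633/6996 = 127723891/42220860 ≈ 3.0251)
K = 1700 (K = (17*(-50*1))*(-2) = (17*(-50))*(-2) = -850*(-2) = 1700)
K + k = 1700 + 127723891/42220860 = 71903185891/42220860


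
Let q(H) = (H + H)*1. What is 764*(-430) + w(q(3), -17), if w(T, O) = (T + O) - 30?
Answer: -328561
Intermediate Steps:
q(H) = 2*H (q(H) = (2*H)*1 = 2*H)
w(T, O) = -30 + O + T (w(T, O) = (O + T) - 30 = -30 + O + T)
764*(-430) + w(q(3), -17) = 764*(-430) + (-30 - 17 + 2*3) = -328520 + (-30 - 17 + 6) = -328520 - 41 = -328561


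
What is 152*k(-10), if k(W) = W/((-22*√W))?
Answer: -76*I*√10/11 ≈ -21.848*I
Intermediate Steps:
k(W) = -√W/22 (k(W) = W*(-1/(22*√W)) = -√W/22)
152*k(-10) = 152*(-I*√10/22) = -76*I*√10/11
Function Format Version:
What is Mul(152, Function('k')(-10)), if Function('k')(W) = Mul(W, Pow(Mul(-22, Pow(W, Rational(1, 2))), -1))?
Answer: Mul(Rational(-76, 11), I, Pow(10, Rational(1, 2))) ≈ Mul(-21.848, I)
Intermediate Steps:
Function('k')(W) = Mul(Rational(-1, 22), Pow(W, Rational(1, 2))) (Function('k')(W) = Mul(W, Mul(Rational(-1, 22), Pow(W, Rational(-1, 2)))) = Mul(Rational(-1, 22), Pow(W, Rational(1, 2))))
Mul(152, Function('k')(-10)) = Mul(152, Mul(Rational(-1, 22), Pow(-10, Rational(1, 2)))) = Mul(152, Mul(Rational(-1, 22), Mul(I, Pow(10, Rational(1, 2))))) = Mul(152, Mul(Rational(-1, 22), I, Pow(10, Rational(1, 2)))) = Mul(Rational(-76, 11), I, Pow(10, Rational(1, 2)))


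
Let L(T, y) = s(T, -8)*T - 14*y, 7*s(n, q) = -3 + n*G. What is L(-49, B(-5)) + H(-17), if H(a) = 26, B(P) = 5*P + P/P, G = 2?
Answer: 1069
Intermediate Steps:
B(P) = 1 + 5*P (B(P) = 5*P + 1 = 1 + 5*P)
s(n, q) = -3/7 + 2*n/7 (s(n, q) = (-3 + n*2)/7 = (-3 + 2*n)/7 = -3/7 + 2*n/7)
L(T, y) = -14*y + T*(-3/7 + 2*T/7) (L(T, y) = (-3/7 + 2*T/7)*T - 14*y = T*(-3/7 + 2*T/7) - 14*y = -14*y + T*(-3/7 + 2*T/7))
L(-49, B(-5)) + H(-17) = (-14*(1 + 5*(-5)) + (⅐)*(-49)*(-3 + 2*(-49))) + 26 = (-14*(1 - 25) + (⅐)*(-49)*(-3 - 98)) + 26 = (-14*(-24) + (⅐)*(-49)*(-101)) + 26 = (336 + 707) + 26 = 1043 + 26 = 1069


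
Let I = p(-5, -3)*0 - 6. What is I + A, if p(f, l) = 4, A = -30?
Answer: -36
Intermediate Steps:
I = -6 (I = 4*0 - 6 = 0 - 6 = -6)
I + A = -6 - 30 = -36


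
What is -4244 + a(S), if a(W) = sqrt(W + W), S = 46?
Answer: -4244 + 2*sqrt(23) ≈ -4234.4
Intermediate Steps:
a(W) = sqrt(2)*sqrt(W) (a(W) = sqrt(2*W) = sqrt(2)*sqrt(W))
-4244 + a(S) = -4244 + sqrt(2)*sqrt(46) = -4244 + 2*sqrt(23)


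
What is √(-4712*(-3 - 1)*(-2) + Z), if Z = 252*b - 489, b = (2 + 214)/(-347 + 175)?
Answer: 7*I*√1452841/43 ≈ 196.22*I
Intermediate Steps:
b = -54/43 (b = 216/(-172) = 216*(-1/172) = -54/43 ≈ -1.2558)
Z = -34635/43 (Z = 252*(-54/43) - 489 = -13608/43 - 489 = -34635/43 ≈ -805.46)
√(-4712*(-3 - 1)*(-2) + Z) = √(-4712*(-3 - 1)*(-2) - 34635/43) = √(-(-18848)*(-2) - 34635/43) = √(-4712*8 - 34635/43) = √(-37696 - 34635/43) = √(-1655563/43) = 7*I*√1452841/43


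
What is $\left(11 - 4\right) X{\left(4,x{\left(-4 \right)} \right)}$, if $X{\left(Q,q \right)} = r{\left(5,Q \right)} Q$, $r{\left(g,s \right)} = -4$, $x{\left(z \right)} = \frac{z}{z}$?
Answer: $-112$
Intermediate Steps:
$x{\left(z \right)} = 1$
$X{\left(Q,q \right)} = - 4 Q$
$\left(11 - 4\right) X{\left(4,x{\left(-4 \right)} \right)} = \left(11 - 4\right) \left(\left(-4\right) 4\right) = 7 \left(-16\right) = -112$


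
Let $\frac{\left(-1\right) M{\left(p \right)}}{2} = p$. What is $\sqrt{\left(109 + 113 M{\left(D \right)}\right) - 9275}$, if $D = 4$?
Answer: $i \sqrt{10070} \approx 100.35 i$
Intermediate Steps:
$M{\left(p \right)} = - 2 p$
$\sqrt{\left(109 + 113 M{\left(D \right)}\right) - 9275} = \sqrt{\left(109 + 113 \left(\left(-2\right) 4\right)\right) - 9275} = \sqrt{\left(109 + 113 \left(-8\right)\right) - 9275} = \sqrt{\left(109 - 904\right) - 9275} = \sqrt{-795 - 9275} = \sqrt{-10070} = i \sqrt{10070}$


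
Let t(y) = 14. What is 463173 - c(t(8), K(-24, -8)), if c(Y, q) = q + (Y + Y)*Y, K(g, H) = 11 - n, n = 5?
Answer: 462775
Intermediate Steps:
K(g, H) = 6 (K(g, H) = 11 - 1*5 = 11 - 5 = 6)
c(Y, q) = q + 2*Y² (c(Y, q) = q + (2*Y)*Y = q + 2*Y²)
463173 - c(t(8), K(-24, -8)) = 463173 - (6 + 2*14²) = 463173 - (6 + 2*196) = 463173 - (6 + 392) = 463173 - 1*398 = 463173 - 398 = 462775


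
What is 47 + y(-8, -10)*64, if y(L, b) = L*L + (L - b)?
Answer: 4271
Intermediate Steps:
y(L, b) = L + L**2 - b (y(L, b) = L**2 + (L - b) = L + L**2 - b)
47 + y(-8, -10)*64 = 47 + (-8 + (-8)**2 - 1*(-10))*64 = 47 + (-8 + 64 + 10)*64 = 47 + 66*64 = 47 + 4224 = 4271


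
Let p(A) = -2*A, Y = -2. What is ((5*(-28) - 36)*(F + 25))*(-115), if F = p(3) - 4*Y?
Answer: 546480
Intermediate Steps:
F = 2 (F = -2*3 - 4*(-2) = -6 + 8 = 2)
((5*(-28) - 36)*(F + 25))*(-115) = ((5*(-28) - 36)*(2 + 25))*(-115) = ((-140 - 36)*27)*(-115) = -176*27*(-115) = -4752*(-115) = 546480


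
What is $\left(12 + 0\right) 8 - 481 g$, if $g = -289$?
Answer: $139105$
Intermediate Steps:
$\left(12 + 0\right) 8 - 481 g = \left(12 + 0\right) 8 - -139009 = 12 \cdot 8 + 139009 = 96 + 139009 = 139105$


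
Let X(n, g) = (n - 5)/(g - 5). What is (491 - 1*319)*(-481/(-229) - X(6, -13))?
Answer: 764282/2061 ≈ 370.83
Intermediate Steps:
X(n, g) = (-5 + n)/(-5 + g)
(491 - 1*319)*(-481/(-229) - X(6, -13)) = (491 - 1*319)*(-481/(-229) - (-5 + 6)/(-5 - 13)) = (491 - 319)*(-481*(-1/229) - 1/(-18)) = 172*(481/229 - (-1)/18) = 172*(481/229 - 1*(-1/18)) = 172*(481/229 + 1/18) = 172*(8887/4122) = 764282/2061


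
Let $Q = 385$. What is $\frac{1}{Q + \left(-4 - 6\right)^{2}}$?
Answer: $\frac{1}{485} \approx 0.0020619$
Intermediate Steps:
$\frac{1}{Q + \left(-4 - 6\right)^{2}} = \frac{1}{385 + \left(-4 - 6\right)^{2}} = \frac{1}{385 + \left(-10\right)^{2}} = \frac{1}{385 + 100} = \frac{1}{485}$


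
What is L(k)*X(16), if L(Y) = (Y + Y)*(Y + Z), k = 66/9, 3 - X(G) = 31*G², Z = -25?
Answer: 18499756/9 ≈ 2.0555e+6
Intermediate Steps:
X(G) = 3 - 31*G²
k = 22/3 (k = 66*(⅑) = 22/3 ≈ 7.3333)
L(Y) = 2*Y*(-25 + Y) (L(Y) = (Y + Y)*(Y - 25) = (2*Y)*(-25 + Y) = 2*Y*(-25 + Y))
L(k)*X(16) = (2*(22/3)*(-25 + 22/3))*(3 - 31*16²) = (2*(22/3)*(-53/3))*(3 - 31*256) = -2332*(3 - 7936)/9 = -2332/9*(-7933) = 18499756/9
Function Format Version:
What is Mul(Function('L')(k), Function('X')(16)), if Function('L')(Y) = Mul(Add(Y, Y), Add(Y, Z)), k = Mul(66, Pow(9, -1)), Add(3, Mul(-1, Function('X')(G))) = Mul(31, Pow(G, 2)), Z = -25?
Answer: Rational(18499756, 9) ≈ 2.0555e+6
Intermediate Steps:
Function('X')(G) = Add(3, Mul(-31, Pow(G, 2))) (Function('X')(G) = Add(3, Mul(-1, Mul(31, Pow(G, 2)))) = Add(3, Mul(-31, Pow(G, 2))))
k = Rational(22, 3) (k = Mul(66, Rational(1, 9)) = Rational(22, 3) ≈ 7.3333)
Function('L')(Y) = Mul(2, Y, Add(-25, Y)) (Function('L')(Y) = Mul(Add(Y, Y), Add(Y, -25)) = Mul(Mul(2, Y), Add(-25, Y)) = Mul(2, Y, Add(-25, Y)))
Mul(Function('L')(k), Function('X')(16)) = Mul(Mul(2, Rational(22, 3), Add(-25, Rational(22, 3))), Add(3, Mul(-31, Pow(16, 2)))) = Mul(Mul(2, Rational(22, 3), Rational(-53, 3)), Add(3, Mul(-31, 256))) = Mul(Rational(-2332, 9), Add(3, -7936)) = Mul(Rational(-2332, 9), -7933) = Rational(18499756, 9)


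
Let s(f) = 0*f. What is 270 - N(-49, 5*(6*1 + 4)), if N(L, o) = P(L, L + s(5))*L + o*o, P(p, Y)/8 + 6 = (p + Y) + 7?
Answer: -40254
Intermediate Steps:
s(f) = 0
P(p, Y) = 8 + 8*Y + 8*p (P(p, Y) = -48 + 8*((p + Y) + 7) = -48 + 8*((Y + p) + 7) = -48 + 8*(7 + Y + p) = -48 + (56 + 8*Y + 8*p) = 8 + 8*Y + 8*p)
N(L, o) = o² + L*(8 + 16*L) (N(L, o) = (8 + 8*(L + 0) + 8*L)*L + o*o = (8 + 8*L + 8*L)*L + o² = (8 + 16*L)*L + o² = L*(8 + 16*L) + o² = o² + L*(8 + 16*L))
270 - N(-49, 5*(6*1 + 4)) = 270 - ((5*(6*1 + 4))² + 8*(-49)*(1 + 2*(-49))) = 270 - ((5*(6 + 4))² + 8*(-49)*(1 - 98)) = 270 - ((5*10)² + 8*(-49)*(-97)) = 270 - (50² + 38024) = 270 - (2500 + 38024) = 270 - 1*40524 = 270 - 40524 = -40254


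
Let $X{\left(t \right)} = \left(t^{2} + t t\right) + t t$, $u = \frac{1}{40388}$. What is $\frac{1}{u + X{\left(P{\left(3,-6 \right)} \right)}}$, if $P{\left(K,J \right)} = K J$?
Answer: $\frac{40388}{39257137} \approx 0.0010288$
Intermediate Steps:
$u = \frac{1}{40388} \approx 2.476 \cdot 10^{-5}$
$P{\left(K,J \right)} = J K$
$X{\left(t \right)} = 3 t^{2}$ ($X{\left(t \right)} = \left(t^{2} + t^{2}\right) + t^{2} = 2 t^{2} + t^{2} = 3 t^{2}$)
$\frac{1}{u + X{\left(P{\left(3,-6 \right)} \right)}} = \frac{1}{\frac{1}{40388} + 3 \left(\left(-6\right) 3\right)^{2}} = \frac{1}{\frac{1}{40388} + 3 \left(-18\right)^{2}} = \frac{1}{\frac{1}{40388} + 3 \cdot 324} = \frac{1}{\frac{1}{40388} + 972} = \frac{1}{\frac{39257137}{40388}} = \frac{40388}{39257137}$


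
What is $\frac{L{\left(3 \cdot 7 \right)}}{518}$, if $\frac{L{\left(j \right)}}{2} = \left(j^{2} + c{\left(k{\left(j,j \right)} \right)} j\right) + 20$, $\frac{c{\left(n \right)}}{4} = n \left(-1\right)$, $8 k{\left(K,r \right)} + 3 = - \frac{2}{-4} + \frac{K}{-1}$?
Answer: $\frac{2831}{1036} \approx 2.7326$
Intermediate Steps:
$k{\left(K,r \right)} = - \frac{5}{16} - \frac{K}{8}$ ($k{\left(K,r \right)} = - \frac{3}{8} + \frac{- \frac{2}{-4} + \frac{K}{-1}}{8} = - \frac{3}{8} + \frac{\left(-2\right) \left(- \frac{1}{4}\right) + K \left(-1\right)}{8} = - \frac{3}{8} + \frac{\frac{1}{2} - K}{8} = - \frac{3}{8} - \left(- \frac{1}{16} + \frac{K}{8}\right) = - \frac{5}{16} - \frac{K}{8}$)
$c{\left(n \right)} = - 4 n$ ($c{\left(n \right)} = 4 n \left(-1\right) = 4 \left(- n\right) = - 4 n$)
$L{\left(j \right)} = 40 + 2 j^{2} + 2 j \left(\frac{5}{4} + \frac{j}{2}\right)$ ($L{\left(j \right)} = 2 \left(\left(j^{2} + - 4 \left(- \frac{5}{16} - \frac{j}{8}\right) j\right) + 20\right) = 2 \left(\left(j^{2} + \left(\frac{5}{4} + \frac{j}{2}\right) j\right) + 20\right) = 2 \left(\left(j^{2} + j \left(\frac{5}{4} + \frac{j}{2}\right)\right) + 20\right) = 2 \left(20 + j^{2} + j \left(\frac{5}{4} + \frac{j}{2}\right)\right) = 40 + 2 j^{2} + 2 j \left(\frac{5}{4} + \frac{j}{2}\right)$)
$\frac{L{\left(3 \cdot 7 \right)}}{518} = \frac{40 + 3 \left(3 \cdot 7\right)^{2} + \frac{5 \cdot 3 \cdot 7}{2}}{518} = \left(40 + 3 \cdot 21^{2} + \frac{5}{2} \cdot 21\right) \frac{1}{518} = \left(40 + 3 \cdot 441 + \frac{105}{2}\right) \frac{1}{518} = \left(40 + 1323 + \frac{105}{2}\right) \frac{1}{518} = \frac{2831}{2} \cdot \frac{1}{518} = \frac{2831}{1036}$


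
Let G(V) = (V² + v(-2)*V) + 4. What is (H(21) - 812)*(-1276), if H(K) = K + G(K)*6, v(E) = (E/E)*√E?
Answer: -2397604 - 160776*I*√2 ≈ -2.3976e+6 - 2.2737e+5*I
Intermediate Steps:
v(E) = √E (v(E) = 1*√E = √E)
G(V) = 4 + V² + I*V*√2 (G(V) = (V² + √(-2)*V) + 4 = (V² + (I*√2)*V) + 4 = (V² + I*V*√2) + 4 = 4 + V² + I*V*√2)
H(K) = 24 + K + 6*K² + 6*I*K*√2 (H(K) = K + (4 + K² + I*K*√2)*6 = K + (24 + 6*K² + 6*I*K*√2) = 24 + K + 6*K² + 6*I*K*√2)
(H(21) - 812)*(-1276) = ((24 + 21 + 6*21² + 6*I*21*√2) - 812)*(-1276) = ((24 + 21 + 6*441 + 126*I*√2) - 812)*(-1276) = ((24 + 21 + 2646 + 126*I*√2) - 812)*(-1276) = ((2691 + 126*I*√2) - 812)*(-1276) = (1879 + 126*I*√2)*(-1276) = -2397604 - 160776*I*√2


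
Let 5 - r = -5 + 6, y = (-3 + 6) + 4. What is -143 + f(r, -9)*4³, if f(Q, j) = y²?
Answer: 2993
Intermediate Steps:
y = 7 (y = 3 + 4 = 7)
r = 4 (r = 5 - (-5 + 6) = 5 - 1*1 = 5 - 1 = 4)
f(Q, j) = 49 (f(Q, j) = 7² = 49)
-143 + f(r, -9)*4³ = -143 + 49*4³ = -143 + 49*64 = -143 + 3136 = 2993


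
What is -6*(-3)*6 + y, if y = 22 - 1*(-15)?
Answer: 145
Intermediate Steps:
y = 37 (y = 22 + 15 = 37)
-6*(-3)*6 + y = -6*(-3)*6 + 37 = 18*6 + 37 = 108 + 37 = 145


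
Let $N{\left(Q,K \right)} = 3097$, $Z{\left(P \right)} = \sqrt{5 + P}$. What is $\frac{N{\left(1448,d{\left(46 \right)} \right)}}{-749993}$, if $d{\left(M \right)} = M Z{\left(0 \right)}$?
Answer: $- \frac{3097}{749993} \approx -0.0041294$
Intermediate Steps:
$d{\left(M \right)} = M \sqrt{5}$ ($d{\left(M \right)} = M \sqrt{5 + 0} = M \sqrt{5}$)
$\frac{N{\left(1448,d{\left(46 \right)} \right)}}{-749993} = \frac{3097}{-749993} = 3097 \left(- \frac{1}{749993}\right) = - \frac{3097}{749993}$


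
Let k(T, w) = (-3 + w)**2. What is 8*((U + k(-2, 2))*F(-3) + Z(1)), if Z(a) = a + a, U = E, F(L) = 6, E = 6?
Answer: 352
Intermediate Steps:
U = 6
Z(a) = 2*a
8*((U + k(-2, 2))*F(-3) + Z(1)) = 8*((6 + (-3 + 2)**2)*6 + 2*1) = 8*((6 + (-1)**2)*6 + 2) = 8*((6 + 1)*6 + 2) = 8*(7*6 + 2) = 8*(42 + 2) = 8*44 = 352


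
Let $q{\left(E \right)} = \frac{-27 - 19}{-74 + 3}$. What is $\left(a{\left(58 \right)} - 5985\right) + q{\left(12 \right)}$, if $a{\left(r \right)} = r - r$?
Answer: $- \frac{424889}{71} \approx -5984.4$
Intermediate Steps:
$q{\left(E \right)} = \frac{46}{71}$ ($q{\left(E \right)} = - \frac{46}{-71} = \left(-46\right) \left(- \frac{1}{71}\right) = \frac{46}{71}$)
$a{\left(r \right)} = 0$
$\left(a{\left(58 \right)} - 5985\right) + q{\left(12 \right)} = \left(0 - 5985\right) + \frac{46}{71} = -5985 + \frac{46}{71} = - \frac{424889}{71}$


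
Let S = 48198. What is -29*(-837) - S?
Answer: -23925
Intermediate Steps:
-29*(-837) - S = -29*(-837) - 1*48198 = 24273 - 48198 = -23925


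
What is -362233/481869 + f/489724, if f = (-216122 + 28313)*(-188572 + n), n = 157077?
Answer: 2850099162292703/235982814156 ≈ 12078.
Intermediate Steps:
f = 5915044455 (f = (-216122 + 28313)*(-188572 + 157077) = -187809*(-31495) = 5915044455)
-362233/481869 + f/489724 = -362233/481869 + 5915044455/489724 = 2850099162292703/235982814156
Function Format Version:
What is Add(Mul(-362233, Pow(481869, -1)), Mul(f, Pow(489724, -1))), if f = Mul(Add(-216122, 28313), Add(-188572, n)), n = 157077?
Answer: Rational(2850099162292703, 235982814156) ≈ 12078.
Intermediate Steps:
f = 5915044455 (f = Mul(Add(-216122, 28313), Add(-188572, 157077)) = Mul(-187809, -31495) = 5915044455)
Add(Mul(-362233, Pow(481869, -1)), Mul(f, Pow(489724, -1))) = Add(Mul(-362233, Pow(481869, -1)), Mul(5915044455, Pow(489724, -1))) = Add(Mul(-362233, Rational(1, 481869)), Mul(5915044455, Rational(1, 489724))) = Add(Rational(-362233, 481869), Rational(5915044455, 489724)) = Rational(2850099162292703, 235982814156)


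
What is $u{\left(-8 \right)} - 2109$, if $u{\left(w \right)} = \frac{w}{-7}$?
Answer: $- \frac{14755}{7} \approx -2107.9$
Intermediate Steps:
$u{\left(w \right)} = - \frac{w}{7}$ ($u{\left(w \right)} = w \left(- \frac{1}{7}\right) = - \frac{w}{7}$)
$u{\left(-8 \right)} - 2109 = \left(- \frac{1}{7}\right) \left(-8\right) - 2109 = \frac{8}{7} - 2109 = - \frac{14755}{7}$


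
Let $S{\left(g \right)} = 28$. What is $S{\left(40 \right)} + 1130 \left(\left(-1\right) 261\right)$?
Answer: $-294902$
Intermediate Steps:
$S{\left(40 \right)} + 1130 \left(\left(-1\right) 261\right) = 28 + 1130 \left(\left(-1\right) 261\right) = 28 + 1130 \left(-261\right) = 28 - 294930 = -294902$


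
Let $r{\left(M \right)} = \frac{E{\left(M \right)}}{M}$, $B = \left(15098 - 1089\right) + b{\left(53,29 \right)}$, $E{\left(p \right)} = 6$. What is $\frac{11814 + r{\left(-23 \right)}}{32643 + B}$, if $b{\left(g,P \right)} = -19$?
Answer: $\frac{271716}{1072559} \approx 0.25333$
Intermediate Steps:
$B = 13990$ ($B = \left(15098 - 1089\right) - 19 = 14009 - 19 = 13990$)
$r{\left(M \right)} = \frac{6}{M}$
$\frac{11814 + r{\left(-23 \right)}}{32643 + B} = \frac{11814 + \frac{6}{-23}}{32643 + 13990} = \frac{11814 + 6 \left(- \frac{1}{23}\right)}{46633} = \left(11814 - \frac{6}{23}\right) \frac{1}{46633} = \frac{271716}{23} \cdot \frac{1}{46633} = \frac{271716}{1072559}$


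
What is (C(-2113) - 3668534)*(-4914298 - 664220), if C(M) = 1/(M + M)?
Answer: 43242508981658415/2113 ≈ 2.0465e+13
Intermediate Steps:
C(M) = 1/(2*M)
(C(-2113) - 3668534)*(-4914298 - 664220) = ((½)/(-2113) - 3668534)*(-4914298 - 664220) = ((½)*(-1/2113) - 3668534)*(-5578518) = (-1/4226 - 3668534)*(-5578518) = -15503224685/4226*(-5578518) = 43242508981658415/2113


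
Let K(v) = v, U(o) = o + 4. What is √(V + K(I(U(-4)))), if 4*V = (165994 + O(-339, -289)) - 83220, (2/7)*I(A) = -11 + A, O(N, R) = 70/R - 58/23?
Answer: 2*√789412854/391 ≈ 143.72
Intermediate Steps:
O(N, R) = -58/23 + 70/R (O(N, R) = 70/R - 58*1/23 = 70/R - 58/23 = -58/23 + 70/R)
U(o) = 4 + o
I(A) = -77/2 + 7*A/2 (I(A) = 7*(-11 + A)/2 = -77/2 + 7*A/2)
V = 275090203/13294 (V = ((165994 + (-58/23 + 70/(-289))) - 83220)/4 = ((165994 + (-58/23 + 70*(-1/289))) - 83220)/4 = ((165994 + (-58/23 - 70/289)) - 83220)/4 = ((165994 - 18372/6647) - 83220)/4 = (1103343746/6647 - 83220)/4 = (¼)*(550180406/6647) = 275090203/13294 ≈ 20693.)
√(V + K(I(U(-4)))) = √(275090203/13294 + (-77/2 + 7*(4 - 4)/2)) = √(275090203/13294 + (-77/2 + (7/2)*0)) = √(275090203/13294 + (-77/2 + 0)) = √(275090203/13294 - 77/2) = √(137289192/6647) = 2*√789412854/391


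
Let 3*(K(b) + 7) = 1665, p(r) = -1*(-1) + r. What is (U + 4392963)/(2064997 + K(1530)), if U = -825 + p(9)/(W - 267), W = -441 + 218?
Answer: 215214761/101211705 ≈ 2.1264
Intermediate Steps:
p(r) = 1 + r
K(b) = 548 (K(b) = -7 + (1/3)*1665 = -7 + 555 = 548)
W = -223
U = -40426/49 (U = -825 + (1 + 9)/(-223 - 267) = -825 + 10/(-490) = -825 + 10*(-1/490) = -825 - 1/49 = -40426/49 ≈ -825.02)
(U + 4392963)/(2064997 + K(1530)) = (-40426/49 + 4392963)/(2064997 + 548) = (215214761/49)/2065545 = (215214761/49)*(1/2065545) = 215214761/101211705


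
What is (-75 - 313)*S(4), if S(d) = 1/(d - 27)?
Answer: 388/23 ≈ 16.870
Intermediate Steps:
S(d) = 1/(-27 + d)
(-75 - 313)*S(4) = (-75 - 313)/(-27 + 4) = -388/(-23) = -388*(-1/23) = 388/23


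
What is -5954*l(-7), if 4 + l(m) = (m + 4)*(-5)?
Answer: -65494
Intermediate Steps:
l(m) = -24 - 5*m (l(m) = -4 + (m + 4)*(-5) = -4 + (4 + m)*(-5) = -4 + (-20 - 5*m) = -24 - 5*m)
-5954*l(-7) = -5954*(-24 - 5*(-7)) = -5954*(-24 + 35) = -5954*11 = -65494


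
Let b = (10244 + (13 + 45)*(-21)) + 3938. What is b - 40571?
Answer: -27607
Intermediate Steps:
b = 12964 (b = (10244 + 58*(-21)) + 3938 = (10244 - 1218) + 3938 = 9026 + 3938 = 12964)
b - 40571 = 12964 - 40571 = -27607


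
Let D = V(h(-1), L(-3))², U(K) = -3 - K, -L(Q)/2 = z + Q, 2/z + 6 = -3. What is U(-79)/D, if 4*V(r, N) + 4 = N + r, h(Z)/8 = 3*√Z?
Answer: 24624/(11 + 108*I)² ≈ -2.0465 - 0.42126*I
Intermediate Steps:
z = -2/9 (z = 2/(-6 - 3) = 2/(-9) = 2*(-⅑) = -2/9 ≈ -0.22222)
L(Q) = 4/9 - 2*Q (L(Q) = -2*(-2/9 + Q) = 4/9 - 2*Q)
h(Z) = 24*√Z (h(Z) = 8*(3*√Z) = 24*√Z)
V(r, N) = -1 + N/4 + r/4 (V(r, N) = -1 + (N + r)/4 = -1 + (N/4 + r/4) = -1 + N/4 + r/4)
D = (11/18 + 6*I)² (D = (-1 + (4/9 - 2*(-3))/4 + (24*√(-1))/4)² = (-1 + (4/9 + 6)/4 + (24*I)/4)² = (-1 + (¼)*(58/9) + 6*I)² = (-1 + 29/18 + 6*I)² = (11/18 + 6*I)² ≈ -35.627 + 7.3333*I)
U(-79)/D = (-3 - 1*(-79))/(-11543/324 + 22*I/3) = (-3 + 79)*(104976*(-11543/324 - 22*I/3)/138886225) = 76*(104976*(-11543/324 - 22*I/3)/138886225) = 7978176*(-11543/324 - 22*I/3)/138886225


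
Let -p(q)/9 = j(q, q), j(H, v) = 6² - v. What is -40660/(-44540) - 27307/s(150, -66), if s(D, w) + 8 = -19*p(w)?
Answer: -25369367/38825518 ≈ -0.65342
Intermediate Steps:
j(H, v) = 36 - v
p(q) = -324 + 9*q (p(q) = -9*(36 - q) = -324 + 9*q)
s(D, w) = 6148 - 171*w (s(D, w) = -8 - 19*(-324 + 9*w) = -8 + (6156 - 171*w) = 6148 - 171*w)
-40660/(-44540) - 27307/s(150, -66) = -40660/(-44540) - 27307/(6148 - 171*(-66)) = -40660*(-1/44540) - 27307/(6148 + 11286) = 2033/2227 - 27307/17434 = -25369367/38825518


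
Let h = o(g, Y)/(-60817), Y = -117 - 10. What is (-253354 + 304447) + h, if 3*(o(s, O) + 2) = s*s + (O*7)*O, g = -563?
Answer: 9321539077/182451 ≈ 51091.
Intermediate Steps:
Y = -127
o(s, O) = -2 + s²/3 + 7*O²/3 (o(s, O) = -2 + (s*s + (O*7)*O)/3 = -2 + (s² + (7*O)*O)/3 = -2 + (s² + 7*O²)/3 = -2 + (s²/3 + 7*O²/3) = -2 + s²/3 + 7*O²/3)
h = -429866/182451 (h = (-2 + (⅓)*(-563)² + (7/3)*(-127)²)/(-60817) = (-2 + (⅓)*316969 + (7/3)*16129)*(-1/60817) = (-2 + 316969/3 + 112903/3)*(-1/60817) = (429866/3)*(-1/60817) = -429866/182451 ≈ -2.3561)
(-253354 + 304447) + h = (-253354 + 304447) - 429866/182451 = 51093 - 429866/182451 = 9321539077/182451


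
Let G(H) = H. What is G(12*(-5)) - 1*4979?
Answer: -5039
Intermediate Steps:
G(12*(-5)) - 1*4979 = 12*(-5) - 1*4979 = -60 - 4979 = -5039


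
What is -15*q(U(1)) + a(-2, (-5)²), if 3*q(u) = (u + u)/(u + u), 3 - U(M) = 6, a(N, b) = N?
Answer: -7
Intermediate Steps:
U(M) = -3 (U(M) = 3 - 1*6 = 3 - 6 = -3)
q(u) = ⅓ (q(u) = ((u + u)/(u + u))/3 = ((2*u)/((2*u)))/3 = ((2*u)*(1/(2*u)))/3 = (⅓)*1 = ⅓)
-15*q(U(1)) + a(-2, (-5)²) = -15*⅓ - 2 = -5 - 2 = -7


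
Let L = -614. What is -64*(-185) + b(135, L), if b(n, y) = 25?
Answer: 11865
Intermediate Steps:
-64*(-185) + b(135, L) = -64*(-185) + 25 = 11840 + 25 = 11865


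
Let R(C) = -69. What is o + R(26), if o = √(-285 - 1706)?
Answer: -69 + I*√1991 ≈ -69.0 + 44.621*I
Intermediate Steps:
o = I*√1991 (o = √(-1991) = I*√1991 ≈ 44.621*I)
o + R(26) = I*√1991 - 69 = -69 + I*√1991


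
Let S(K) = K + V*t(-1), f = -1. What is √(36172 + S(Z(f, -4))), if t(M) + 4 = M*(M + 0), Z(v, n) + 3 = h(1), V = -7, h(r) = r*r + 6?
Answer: √36197 ≈ 190.26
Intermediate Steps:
h(r) = 6 + r² (h(r) = r² + 6 = 6 + r²)
Z(v, n) = 4 (Z(v, n) = -3 + (6 + 1²) = -3 + (6 + 1) = -3 + 7 = 4)
t(M) = -4 + M² (t(M) = -4 + M*(M + 0) = -4 + M*M = -4 + M²)
S(K) = 21 + K (S(K) = K - 7*(-4 + (-1)²) = K - 7*(-4 + 1) = K - 7*(-3) = K + 21 = 21 + K)
√(36172 + S(Z(f, -4))) = √(36172 + (21 + 4)) = √(36172 + 25) = √36197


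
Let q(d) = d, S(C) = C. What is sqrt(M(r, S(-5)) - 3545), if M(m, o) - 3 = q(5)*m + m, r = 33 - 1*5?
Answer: I*sqrt(3374) ≈ 58.086*I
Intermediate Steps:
r = 28 (r = 33 - 5 = 28)
M(m, o) = 3 + 6*m (M(m, o) = 3 + (5*m + m) = 3 + 6*m)
sqrt(M(r, S(-5)) - 3545) = sqrt((3 + 6*28) - 3545) = sqrt((3 + 168) - 3545) = sqrt(171 - 3545) = sqrt(-3374) = I*sqrt(3374)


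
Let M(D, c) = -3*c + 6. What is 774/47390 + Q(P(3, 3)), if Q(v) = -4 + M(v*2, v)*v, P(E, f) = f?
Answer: -307648/23695 ≈ -12.984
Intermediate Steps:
M(D, c) = 6 - 3*c
Q(v) = -4 + v*(6 - 3*v) (Q(v) = -4 + (6 - 3*v)*v = -4 + v*(6 - 3*v))
774/47390 + Q(P(3, 3)) = 774/47390 + (-4 - 3*3*(-2 + 3)) = 774*(1/47390) + (-4 - 3*3*1) = 387/23695 + (-4 - 9) = 387/23695 - 13 = -307648/23695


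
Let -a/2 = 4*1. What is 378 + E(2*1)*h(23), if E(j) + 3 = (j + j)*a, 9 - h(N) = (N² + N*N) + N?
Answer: 37898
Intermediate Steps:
a = -8 ≈ -8.0000
h(N) = 9 - N - 2*N² (h(N) = 9 - ((N² + N*N) + N) = 9 - ((N² + N²) + N) = 9 - (2*N² + N) = 9 - (N + 2*N²) = 9 + (-N - 2*N²) = 9 - N - 2*N²)
E(j) = -3 - 16*j (E(j) = -3 + (j + j)*(-8) = -3 + (2*j)*(-8) = -3 - 16*j)
378 + E(2*1)*h(23) = 378 + (-3 - 32)*(9 - 1*23 - 2*23²) = 378 + (-3 - 16*2)*(9 - 23 - 2*529) = 378 + (-3 - 32)*(9 - 23 - 1058) = 378 - 35*(-1072) = 378 + 37520 = 37898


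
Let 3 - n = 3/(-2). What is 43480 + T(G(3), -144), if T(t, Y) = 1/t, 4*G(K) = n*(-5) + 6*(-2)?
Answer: 3000112/69 ≈ 43480.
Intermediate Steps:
n = 9/2 (n = 3 - 3/(-2) = 3 - 3*(-1)/2 = 3 - 1*(-3/2) = 3 + 3/2 = 9/2 ≈ 4.5000)
G(K) = -69/8 (G(K) = ((9/2)*(-5) + 6*(-2))/4 = (-45/2 - 12)/4 = (1/4)*(-69/2) = -69/8)
43480 + T(G(3), -144) = 43480 + 1/(-69/8) = 43480 - 8/69 = 3000112/69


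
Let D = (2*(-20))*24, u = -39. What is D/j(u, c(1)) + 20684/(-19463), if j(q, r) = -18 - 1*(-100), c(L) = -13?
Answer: -10190284/797983 ≈ -12.770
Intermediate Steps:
D = -960 (D = -40*24 = -960)
j(q, r) = 82 (j(q, r) = -18 + 100 = 82)
D/j(u, c(1)) + 20684/(-19463) = -960/82 + 20684/(-19463) = -960*1/82 + 20684*(-1/19463) = -480/41 - 20684/19463 = -10190284/797983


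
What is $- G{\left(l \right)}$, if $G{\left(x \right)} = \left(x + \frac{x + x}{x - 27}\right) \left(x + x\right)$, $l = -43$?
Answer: $- \frac{125732}{35} \approx -3592.3$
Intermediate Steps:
$G{\left(x \right)} = 2 x \left(x + \frac{2 x}{-27 + x}\right)$ ($G{\left(x \right)} = \left(x + \frac{2 x}{-27 + x}\right) 2 x = 2 x \left(x + \frac{2 x}{-27 + x}\right)$)
$- G{\left(l \right)} = - \frac{2 \left(-43\right)^{2} \left(-25 - 43\right)}{-27 - 43} = - \frac{2 \cdot 1849 \left(-68\right)}{-70} = - \frac{2 \cdot 1849 \left(-1\right) \left(-68\right)}{70} = \left(-1\right) \frac{125732}{35} = - \frac{125732}{35}$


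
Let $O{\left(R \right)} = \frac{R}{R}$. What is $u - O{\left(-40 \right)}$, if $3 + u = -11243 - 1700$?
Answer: $-12947$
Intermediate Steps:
$u = -12946$ ($u = -3 - 12943 = -12946$)
$O{\left(R \right)} = 1$
$u - O{\left(-40 \right)} = -12946 - 1 = -12947$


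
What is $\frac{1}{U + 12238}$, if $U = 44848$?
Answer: $\frac{1}{57086} \approx 1.7517 \cdot 10^{-5}$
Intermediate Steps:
$\frac{1}{U + 12238} = \frac{1}{44848 + 12238} = \frac{1}{57086}$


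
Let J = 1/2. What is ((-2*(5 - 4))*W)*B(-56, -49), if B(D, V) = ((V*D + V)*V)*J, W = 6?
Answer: 792330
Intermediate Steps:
J = ½ ≈ 0.50000
B(D, V) = V*(V + D*V)/2 (B(D, V) = ((V*D + V)*V)*(½) = ((D*V + V)*V)*(½) = ((V + D*V)*V)*(½) = (V*(V + D*V))*(½) = V*(V + D*V)/2)
((-2*(5 - 4))*W)*B(-56, -49) = (-2*(5 - 4)*6)*((½)*(-49)²*(1 - 56)) = (-2*1*6)*((½)*2401*(-55)) = -2*6*(-132055/2) = -12*(-132055/2) = 792330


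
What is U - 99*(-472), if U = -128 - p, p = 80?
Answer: 46520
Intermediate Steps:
U = -208 (U = -128 - 1*80 = -128 - 80 = -208)
U - 99*(-472) = -208 - 99*(-472) = -208 + 46728 = 46520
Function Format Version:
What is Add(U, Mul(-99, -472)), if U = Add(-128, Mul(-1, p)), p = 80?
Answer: 46520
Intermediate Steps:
U = -208 (U = Add(-128, Mul(-1, 80)) = Add(-128, -80) = -208)
Add(U, Mul(-99, -472)) = Add(-208, Mul(-99, -472)) = Add(-208, 46728) = 46520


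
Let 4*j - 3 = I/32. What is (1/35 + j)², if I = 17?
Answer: 16670889/20070400 ≈ 0.83062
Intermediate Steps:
j = 113/128 (j = ¾ + (17/32)/4 = ¾ + (17*(1/32))/4 = ¾ + (¼)*(17/32) = ¾ + 17/128 = 113/128 ≈ 0.88281)
(1/35 + j)² = (1/35 + 113/128)² = (4083/4480)² = 16670889/20070400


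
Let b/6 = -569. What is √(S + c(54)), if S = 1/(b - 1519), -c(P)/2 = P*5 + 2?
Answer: I*√13237966949/4933 ≈ 23.324*I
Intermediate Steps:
b = -3414 (b = 6*(-569) = -3414)
c(P) = -4 - 10*P (c(P) = -2*(P*5 + 2) = -2*(5*P + 2) = -2*(2 + 5*P) = -4 - 10*P)
S = -1/4933 (S = 1/(-3414 - 1519) = 1/(-4933) = -1/4933 ≈ -0.00020272)
√(S + c(54)) = √(-1/4933 + (-4 - 10*54)) = √(-1/4933 + (-4 - 540)) = √(-1/4933 - 544) = √(-2683553/4933) = I*√13237966949/4933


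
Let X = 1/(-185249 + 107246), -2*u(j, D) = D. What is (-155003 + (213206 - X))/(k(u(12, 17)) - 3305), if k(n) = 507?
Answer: -2270004305/109126197 ≈ -20.802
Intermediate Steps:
u(j, D) = -D/2
X = -1/78003 (X = 1/(-78003) = -1/78003 ≈ -1.2820e-5)
(-155003 + (213206 - X))/(k(u(12, 17)) - 3305) = (-155003 + (213206 - 1*(-1/78003)))/(507 - 3305) = (-155003 + (213206 + 1/78003))/(-2798) = (-155003 + 16630707619/78003)*(-1/2798) = (4540008610/78003)*(-1/2798) = -2270004305/109126197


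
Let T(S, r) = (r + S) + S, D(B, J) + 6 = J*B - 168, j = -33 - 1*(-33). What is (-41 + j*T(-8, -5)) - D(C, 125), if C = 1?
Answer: 8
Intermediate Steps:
j = 0 (j = -33 + 33 = 0)
D(B, J) = -174 + B*J (D(B, J) = -6 + (J*B - 168) = -6 + (B*J - 168) = -6 + (-168 + B*J) = -174 + B*J)
T(S, r) = r + 2*S (T(S, r) = (S + r) + S = r + 2*S)
(-41 + j*T(-8, -5)) - D(C, 125) = (-41 + 0*(-5 + 2*(-8))) - (-174 + 1*125) = (-41 + 0*(-5 - 16)) - (-174 + 125) = (-41 + 0*(-21)) - 1*(-49) = (-41 + 0) + 49 = -41 + 49 = 8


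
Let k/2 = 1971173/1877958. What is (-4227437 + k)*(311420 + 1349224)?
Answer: -732431205458955400/104331 ≈ -7.0203e+12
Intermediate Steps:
k = 1971173/938979 (k = 2*(1971173/1877958) = 1971173/938979 ≈ 2.0993)
(-4227437 + k)*(311420 + 1349224) = (-4227437 + 1971173/938979)*(311420 + 1349224) = -3969472595650/938979*1660644 = -732431205458955400/104331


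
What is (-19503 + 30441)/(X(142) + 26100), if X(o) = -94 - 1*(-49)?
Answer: 3646/8685 ≈ 0.41980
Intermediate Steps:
X(o) = -45 (X(o) = -94 + 49 = -45)
(-19503 + 30441)/(X(142) + 26100) = (-19503 + 30441)/(-45 + 26100) = 10938/26055 = 10938*(1/26055) = 3646/8685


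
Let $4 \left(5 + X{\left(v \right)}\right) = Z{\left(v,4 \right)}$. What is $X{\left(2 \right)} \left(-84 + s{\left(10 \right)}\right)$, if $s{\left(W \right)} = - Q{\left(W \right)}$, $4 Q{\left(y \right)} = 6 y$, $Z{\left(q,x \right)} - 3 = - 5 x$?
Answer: $\frac{3663}{4} \approx 915.75$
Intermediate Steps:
$Z{\left(q,x \right)} = 3 - 5 x$
$X{\left(v \right)} = - \frac{37}{4}$ ($X{\left(v \right)} = -5 + \frac{3 - 20}{4} = -5 + \frac{1}{4} \left(-17\right) = -5 - \frac{17}{4} = - \frac{37}{4}$)
$Q{\left(y \right)} = \frac{3 y}{2}$ ($Q{\left(y \right)} = \frac{6 y}{4} = \frac{3 y}{2}$)
$s{\left(W \right)} = - \frac{3 W}{2}$
$X{\left(2 \right)} \left(-84 + s{\left(10 \right)}\right) = - \frac{37 \left(-84 - 15\right)}{4} = \left(- \frac{37}{4}\right) \left(-99\right) = \frac{3663}{4}$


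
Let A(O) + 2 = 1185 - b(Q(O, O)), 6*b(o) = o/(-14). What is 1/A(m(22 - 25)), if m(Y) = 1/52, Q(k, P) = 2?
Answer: 42/49687 ≈ 0.00084529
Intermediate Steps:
m(Y) = 1/52
b(o) = -o/84 (b(o) = (o/(-14))/6 = (o*(-1/14))/6 = (-o/14)/6 = -o/84)
A(O) = 49687/42 (A(O) = -2 + (1185 - (-1)*2/84) = -2 + (1185 - 1*(-1/42)) = -2 + (1185 + 1/42) = -2 + 49771/42 = 49687/42)
1/A(m(22 - 25)) = 1/(49687/42) = 42/49687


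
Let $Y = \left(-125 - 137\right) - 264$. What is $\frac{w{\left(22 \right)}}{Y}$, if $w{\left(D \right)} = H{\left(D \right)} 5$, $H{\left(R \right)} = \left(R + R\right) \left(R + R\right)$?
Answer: $- \frac{4840}{263} \approx -18.403$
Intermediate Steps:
$H{\left(R \right)} = 4 R^{2}$ ($H{\left(R \right)} = 2 R 2 R = 4 R^{2}$)
$w{\left(D \right)} = 20 D^{2}$ ($w{\left(D \right)} = 4 D^{2} \cdot 5 = 20 D^{2}$)
$Y = -526$ ($Y = \left(-125 - 137\right) - 264 = -262 - 264 = -526$)
$\frac{w{\left(22 \right)}}{Y} = \frac{20 \cdot 22^{2}}{-526} = 20 \cdot 484 \left(- \frac{1}{526}\right) = 9680 \left(- \frac{1}{526}\right) = - \frac{4840}{263}$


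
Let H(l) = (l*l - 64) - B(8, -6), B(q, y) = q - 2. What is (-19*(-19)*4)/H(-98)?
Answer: 722/4767 ≈ 0.15146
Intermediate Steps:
B(q, y) = -2 + q
H(l) = -70 + l**2 (H(l) = (l*l - 64) - (-2 + 8) = (l**2 - 64) - 1*6 = (-64 + l**2) - 6 = -70 + l**2)
(-19*(-19)*4)/H(-98) = (-19*(-19)*4)/(-70 + (-98)**2) = (361*4)/(-70 + 9604) = 1444/9534 = 1444*(1/9534) = 722/4767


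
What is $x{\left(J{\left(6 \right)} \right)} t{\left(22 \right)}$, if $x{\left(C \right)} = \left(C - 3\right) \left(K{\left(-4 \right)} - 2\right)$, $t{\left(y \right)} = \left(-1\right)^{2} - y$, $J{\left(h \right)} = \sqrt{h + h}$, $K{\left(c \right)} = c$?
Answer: $-378 + 252 \sqrt{3} \approx 58.477$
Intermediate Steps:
$J{\left(h \right)} = \sqrt{2} \sqrt{h}$ ($J{\left(h \right)} = \sqrt{2 h} = \sqrt{2} \sqrt{h}$)
$t{\left(y \right)} = 1 - y$
$x{\left(C \right)} = 18 - 6 C$ ($x{\left(C \right)} = \left(C - 3\right) \left(-4 - 2\right) = \left(-3 + C\right) \left(-6\right) = 18 - 6 C$)
$x{\left(J{\left(6 \right)} \right)} t{\left(22 \right)} = \left(18 - 6 \sqrt{2} \sqrt{6}\right) \left(1 - 22\right) = \left(18 - 6 \cdot 2 \sqrt{3}\right) \left(1 - 22\right) = \left(18 - 12 \sqrt{3}\right) \left(-21\right) = -378 + 252 \sqrt{3}$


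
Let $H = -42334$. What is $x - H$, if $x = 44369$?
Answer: $86703$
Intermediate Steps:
$x - H = 44369 - -42334 = 44369 + 42334 = 86703$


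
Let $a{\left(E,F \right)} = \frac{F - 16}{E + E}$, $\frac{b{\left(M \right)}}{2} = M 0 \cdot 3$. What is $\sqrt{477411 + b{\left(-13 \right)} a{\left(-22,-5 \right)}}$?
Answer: $\sqrt{477411} \approx 690.95$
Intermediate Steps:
$b{\left(M \right)} = 0$ ($b{\left(M \right)} = 2 M 0 \cdot 3 = 2 \cdot 0 \cdot 3 = 2 \cdot 0 = 0$)
$a{\left(E,F \right)} = \frac{-16 + F}{2 E}$
$\sqrt{477411 + b{\left(-13 \right)} a{\left(-22,-5 \right)}} = \sqrt{477411 + 0 \frac{-16 - 5}{2 \left(-22\right)}} = \sqrt{477411 + 0 \cdot \frac{1}{2} \left(- \frac{1}{22}\right) \left(-21\right)} = \sqrt{477411 + 0 \cdot \frac{21}{44}} = \sqrt{477411 + 0} = \sqrt{477411}$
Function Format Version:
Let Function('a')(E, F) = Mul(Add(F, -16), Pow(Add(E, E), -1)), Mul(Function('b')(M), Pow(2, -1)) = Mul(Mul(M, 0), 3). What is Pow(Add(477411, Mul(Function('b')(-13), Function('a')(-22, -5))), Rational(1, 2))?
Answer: Pow(477411, Rational(1, 2)) ≈ 690.95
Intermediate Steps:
Function('b')(M) = 0 (Function('b')(M) = Mul(2, Mul(Mul(M, 0), 3)) = Mul(2, Mul(0, 3)) = Mul(2, 0) = 0)
Function('a')(E, F) = Mul(Rational(1, 2), Pow(E, -1), Add(-16, F)) (Function('a')(E, F) = Mul(Add(-16, F), Pow(Mul(2, E), -1)) = Mul(Add(-16, F), Mul(Rational(1, 2), Pow(E, -1))) = Mul(Rational(1, 2), Pow(E, -1), Add(-16, F)))
Pow(Add(477411, Mul(Function('b')(-13), Function('a')(-22, -5))), Rational(1, 2)) = Pow(Add(477411, Mul(0, Mul(Rational(1, 2), Pow(-22, -1), Add(-16, -5)))), Rational(1, 2)) = Pow(Add(477411, Mul(0, Mul(Rational(1, 2), Rational(-1, 22), -21))), Rational(1, 2)) = Pow(Add(477411, Mul(0, Rational(21, 44))), Rational(1, 2)) = Pow(Add(477411, 0), Rational(1, 2)) = Pow(477411, Rational(1, 2))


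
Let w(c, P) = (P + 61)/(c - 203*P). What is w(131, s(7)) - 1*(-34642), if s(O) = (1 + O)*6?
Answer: 333013437/9613 ≈ 34642.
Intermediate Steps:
s(O) = 6 + 6*O
w(c, P) = (61 + P)/(c - 203*P)
w(131, s(7)) - 1*(-34642) = (61 + (6 + 6*7))/(131 - 203*(6 + 6*7)) - 1*(-34642) = (61 + (6 + 42))/(131 - 203*(6 + 42)) + 34642 = (61 + 48)/(131 - 203*48) + 34642 = 109/(131 - 9744) + 34642 = 109/(-9613) + 34642 = -1/9613*109 + 34642 = -109/9613 + 34642 = 333013437/9613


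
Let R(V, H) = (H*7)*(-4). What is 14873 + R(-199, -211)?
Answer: 20781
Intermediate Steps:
R(V, H) = -28*H (R(V, H) = (7*H)*(-4) = -28*H)
14873 + R(-199, -211) = 14873 - 28*(-211) = 14873 + 5908 = 20781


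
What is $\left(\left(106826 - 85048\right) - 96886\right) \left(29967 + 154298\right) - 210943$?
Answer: $-13839986563$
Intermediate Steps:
$\left(\left(106826 - 85048\right) - 96886\right) \left(29967 + 154298\right) - 210943 = \left(21778 - 96886\right) 184265 - 210943 = \left(-75108\right) 184265 - 210943 = -13839775620 - 210943 = -13839986563$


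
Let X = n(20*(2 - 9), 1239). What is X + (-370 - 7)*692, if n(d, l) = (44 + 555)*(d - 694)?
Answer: -760450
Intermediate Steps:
n(d, l) = -415706 + 599*d (n(d, l) = 599*(-694 + d) = -415706 + 599*d)
X = -499566 (X = -415706 + 599*(20*(2 - 9)) = -415706 + 599*(20*(-7)) = -415706 + 599*(-140) = -415706 - 83860 = -499566)
X + (-370 - 7)*692 = -499566 + (-370 - 7)*692 = -499566 - 377*692 = -499566 - 260884 = -760450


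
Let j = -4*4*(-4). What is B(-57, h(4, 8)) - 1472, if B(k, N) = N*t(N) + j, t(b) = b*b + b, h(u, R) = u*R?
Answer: 32384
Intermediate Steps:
h(u, R) = R*u
j = 64 (j = -16*(-4) = 64)
t(b) = b + b² (t(b) = b² + b = b + b²)
B(k, N) = 64 + N²*(1 + N) (B(k, N) = N*(N*(1 + N)) + 64 = N²*(1 + N) + 64 = 64 + N²*(1 + N))
B(-57, h(4, 8)) - 1472 = (64 + (8*4)²*(1 + 8*4)) - 1472 = (64 + 32²*(1 + 32)) - 1472 = (64 + 1024*33) - 1472 = (64 + 33792) - 1472 = 33856 - 1472 = 32384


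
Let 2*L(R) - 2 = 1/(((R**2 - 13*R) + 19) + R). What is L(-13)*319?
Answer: 219791/688 ≈ 319.46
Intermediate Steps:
L(R) = 1 + 1/(2*(19 + R**2 - 12*R)) (L(R) = 1 + 1/(2*(((R**2 - 13*R) + 19) + R)) = 1 + 1/(2*((19 + R**2 - 13*R) + R)) = 1 + 1/(2*(19 + R**2 - 12*R)))
L(-13)*319 = ((39/2 + (-13)**2 - 12*(-13))/(19 + (-13)**2 - 12*(-13)))*319 = ((39/2 + 169 + 156)/(19 + 169 + 156))*319 = ((689/2)/344)*319 = ((1/344)*(689/2))*319 = (689/688)*319 = 219791/688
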